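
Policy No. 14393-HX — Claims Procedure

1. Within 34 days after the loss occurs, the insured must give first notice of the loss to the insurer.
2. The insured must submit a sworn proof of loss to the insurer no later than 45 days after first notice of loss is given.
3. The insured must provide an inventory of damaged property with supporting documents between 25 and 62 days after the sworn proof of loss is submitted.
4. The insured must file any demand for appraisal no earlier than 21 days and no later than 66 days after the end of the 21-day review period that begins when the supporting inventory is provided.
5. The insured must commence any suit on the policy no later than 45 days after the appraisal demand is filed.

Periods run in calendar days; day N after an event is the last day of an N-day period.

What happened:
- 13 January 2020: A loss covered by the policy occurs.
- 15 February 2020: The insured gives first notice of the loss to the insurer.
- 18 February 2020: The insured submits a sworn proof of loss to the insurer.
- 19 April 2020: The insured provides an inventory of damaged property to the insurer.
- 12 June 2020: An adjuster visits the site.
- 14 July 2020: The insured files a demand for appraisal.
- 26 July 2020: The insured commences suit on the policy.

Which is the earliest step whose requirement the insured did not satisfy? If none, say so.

None — every step was satisfied

Step 1 — counting 34 days from 13 January 2020 (when the loss occurs) gives a deadline of 16 February 2020; completed 15 February 2020, before the deadline.
Step 2 — counting 45 days from 15 February 2020 (when first notice of loss is given) gives a deadline of 31 March 2020; done 18 February 2020 — timely.
Step 3 — 25 and 62 days from 18 February 2020 (when the sworn proof of loss is submitted) are 14 March 2020 and 20 April 2020 respectively; 19 April 2020 falls inside that range.
Step 4 — 21 and 66 days from 10 May 2020 (end of the 21-day review period, which began when the supporting inventory is provided on 19 April 2020) are 31 May 2020 and 15 July 2020 respectively; done 14 July 2020 — within the window.
Step 5 — counting 45 days from 14 July 2020 (when the appraisal demand is filed) gives a deadline of 28 August 2020; completed 26 July 2020, before the deadline.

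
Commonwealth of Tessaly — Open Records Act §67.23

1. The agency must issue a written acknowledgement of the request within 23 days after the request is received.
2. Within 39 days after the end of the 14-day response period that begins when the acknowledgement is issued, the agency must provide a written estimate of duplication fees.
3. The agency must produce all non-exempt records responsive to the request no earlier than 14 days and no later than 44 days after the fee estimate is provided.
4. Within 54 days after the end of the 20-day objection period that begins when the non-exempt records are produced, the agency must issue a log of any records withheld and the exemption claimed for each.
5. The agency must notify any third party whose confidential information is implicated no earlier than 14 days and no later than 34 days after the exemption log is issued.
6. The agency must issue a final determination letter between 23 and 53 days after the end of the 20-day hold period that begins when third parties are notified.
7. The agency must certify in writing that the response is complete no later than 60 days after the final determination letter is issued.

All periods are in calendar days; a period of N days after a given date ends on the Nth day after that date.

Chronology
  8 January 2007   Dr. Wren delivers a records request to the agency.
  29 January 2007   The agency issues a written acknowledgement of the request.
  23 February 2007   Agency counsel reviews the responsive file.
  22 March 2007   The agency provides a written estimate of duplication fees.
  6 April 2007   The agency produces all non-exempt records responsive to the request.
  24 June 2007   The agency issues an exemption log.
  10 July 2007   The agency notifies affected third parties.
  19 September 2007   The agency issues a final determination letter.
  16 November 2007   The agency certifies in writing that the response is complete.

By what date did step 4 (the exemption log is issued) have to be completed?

The non-exempt records are produced on 6 April 2007; the 20-day objection period therefore ends 26 April 2007, and step 4 runs from that date. 54 days after 26 April 2007 is 19 June 2007.

19 June 2007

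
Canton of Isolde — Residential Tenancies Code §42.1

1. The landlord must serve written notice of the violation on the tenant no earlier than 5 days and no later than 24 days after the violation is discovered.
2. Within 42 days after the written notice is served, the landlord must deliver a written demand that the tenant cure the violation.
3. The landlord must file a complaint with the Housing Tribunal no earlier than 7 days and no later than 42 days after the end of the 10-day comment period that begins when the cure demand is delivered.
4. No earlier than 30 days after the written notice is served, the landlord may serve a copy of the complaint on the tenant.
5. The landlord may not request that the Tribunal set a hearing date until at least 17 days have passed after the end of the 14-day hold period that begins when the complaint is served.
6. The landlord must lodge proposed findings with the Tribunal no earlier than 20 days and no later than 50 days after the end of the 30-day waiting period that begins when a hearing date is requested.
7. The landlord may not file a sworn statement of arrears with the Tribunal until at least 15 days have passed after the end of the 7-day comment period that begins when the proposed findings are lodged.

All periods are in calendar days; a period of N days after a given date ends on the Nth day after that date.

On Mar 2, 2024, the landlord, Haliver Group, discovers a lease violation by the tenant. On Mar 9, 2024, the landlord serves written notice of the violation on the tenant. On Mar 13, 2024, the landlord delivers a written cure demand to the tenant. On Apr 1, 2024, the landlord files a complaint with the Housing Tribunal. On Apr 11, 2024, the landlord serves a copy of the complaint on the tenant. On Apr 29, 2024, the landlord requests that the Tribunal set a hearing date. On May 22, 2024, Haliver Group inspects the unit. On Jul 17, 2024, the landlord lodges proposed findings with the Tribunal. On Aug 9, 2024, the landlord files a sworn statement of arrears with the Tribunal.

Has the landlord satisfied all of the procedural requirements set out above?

Step 1: the window is 5–24 days after Mar 2, 2024 (when the violation is discovered), so Mar 7, 2024 through Mar 26, 2024; done Mar 9, 2024 — within the window.
Step 2: 42 days after Mar 9, 2024 (when the written notice is served) is Apr 20, 2024; completed Mar 13, 2024, before the deadline.
Step 3: the window is 7–42 days after Mar 23, 2024 (end of the 10-day comment period, which began when the cure demand is delivered on Mar 13, 2024), so Mar 30, 2024 through May 4, 2024; done Apr 1, 2024 — within the window.
Step 4: the earliest permitted date is 30 days after Mar 9, 2024 (when the written notice is served), i.e. Apr 8, 2024; done Apr 11, 2024 — permitted.
Step 5: the earliest permitted date is 17 days after Apr 25, 2024 (end of the 14-day hold period, which began when the complaint is served on Apr 11, 2024), i.e. May 12, 2024; done Apr 29, 2024 — 13 days too early.
That is the first point of non-compliance.

No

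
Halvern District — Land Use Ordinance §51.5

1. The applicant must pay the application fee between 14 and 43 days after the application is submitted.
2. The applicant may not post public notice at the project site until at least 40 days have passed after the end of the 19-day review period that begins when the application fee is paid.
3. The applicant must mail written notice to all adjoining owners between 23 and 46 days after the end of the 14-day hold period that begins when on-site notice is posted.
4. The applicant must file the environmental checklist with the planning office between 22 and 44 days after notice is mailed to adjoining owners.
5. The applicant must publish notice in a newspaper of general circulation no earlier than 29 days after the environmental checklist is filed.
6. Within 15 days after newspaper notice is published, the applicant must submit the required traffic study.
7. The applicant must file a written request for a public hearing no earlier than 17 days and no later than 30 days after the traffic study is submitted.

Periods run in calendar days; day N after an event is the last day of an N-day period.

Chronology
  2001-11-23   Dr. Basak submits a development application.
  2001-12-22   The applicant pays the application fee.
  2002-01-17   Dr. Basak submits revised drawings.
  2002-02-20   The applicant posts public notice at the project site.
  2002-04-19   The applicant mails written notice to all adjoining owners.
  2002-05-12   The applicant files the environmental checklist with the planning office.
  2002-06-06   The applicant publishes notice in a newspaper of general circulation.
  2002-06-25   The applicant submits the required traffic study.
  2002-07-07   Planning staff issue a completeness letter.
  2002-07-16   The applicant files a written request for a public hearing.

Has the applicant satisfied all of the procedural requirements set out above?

No

Step 1 — 14 and 43 days from 2001-11-23 (when the application is submitted) are 2001-12-07 and 2002-01-05 respectively; done 2001-12-22, which is between those dates.
Step 2 — must wait 40 days from 2002-01-10 (end of the 19-day review period, which began when the application fee is paid on 2001-12-22), so not before 2002-02-19; done 2002-02-20, after the minimum wait.
Step 3 — 23 and 46 days from 2002-03-06 (end of the 14-day hold period, which began when on-site notice is posted on 2002-02-20) are 2002-03-29 and 2002-04-21 respectively; done 2002-04-19 — within the window.
Step 4 — 22 and 44 days from 2002-04-19 (when notice is mailed to adjoining owners) are 2002-05-11 and 2002-06-02 respectively; done 2002-05-12 — within the window.
Step 5 — must wait 29 days from 2002-05-12 (when the environmental checklist is filed), so not before 2002-06-10; acted on 2002-06-06, 4 days prematurely.
Later steps need not be reached.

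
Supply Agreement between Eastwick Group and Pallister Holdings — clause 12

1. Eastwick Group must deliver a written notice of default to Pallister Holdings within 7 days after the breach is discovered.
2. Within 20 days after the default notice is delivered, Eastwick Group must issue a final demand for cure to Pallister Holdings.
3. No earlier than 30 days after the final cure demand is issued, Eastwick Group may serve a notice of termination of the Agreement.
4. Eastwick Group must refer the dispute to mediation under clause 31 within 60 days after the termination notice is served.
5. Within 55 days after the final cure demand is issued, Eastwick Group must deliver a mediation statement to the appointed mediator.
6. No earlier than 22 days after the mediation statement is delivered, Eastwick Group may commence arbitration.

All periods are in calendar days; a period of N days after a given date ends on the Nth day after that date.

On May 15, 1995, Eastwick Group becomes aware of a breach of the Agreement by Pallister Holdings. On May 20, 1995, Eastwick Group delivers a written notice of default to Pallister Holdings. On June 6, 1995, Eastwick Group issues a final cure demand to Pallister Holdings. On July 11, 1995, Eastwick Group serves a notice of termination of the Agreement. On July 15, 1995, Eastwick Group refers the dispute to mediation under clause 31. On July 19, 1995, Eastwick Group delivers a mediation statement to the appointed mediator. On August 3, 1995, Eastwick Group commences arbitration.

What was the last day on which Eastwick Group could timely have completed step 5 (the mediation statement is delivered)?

July 31, 1995

Step 5 runs from June 6, 1995, when the final cure demand is issued. 55 days after June 6, 1995 is July 31, 1995.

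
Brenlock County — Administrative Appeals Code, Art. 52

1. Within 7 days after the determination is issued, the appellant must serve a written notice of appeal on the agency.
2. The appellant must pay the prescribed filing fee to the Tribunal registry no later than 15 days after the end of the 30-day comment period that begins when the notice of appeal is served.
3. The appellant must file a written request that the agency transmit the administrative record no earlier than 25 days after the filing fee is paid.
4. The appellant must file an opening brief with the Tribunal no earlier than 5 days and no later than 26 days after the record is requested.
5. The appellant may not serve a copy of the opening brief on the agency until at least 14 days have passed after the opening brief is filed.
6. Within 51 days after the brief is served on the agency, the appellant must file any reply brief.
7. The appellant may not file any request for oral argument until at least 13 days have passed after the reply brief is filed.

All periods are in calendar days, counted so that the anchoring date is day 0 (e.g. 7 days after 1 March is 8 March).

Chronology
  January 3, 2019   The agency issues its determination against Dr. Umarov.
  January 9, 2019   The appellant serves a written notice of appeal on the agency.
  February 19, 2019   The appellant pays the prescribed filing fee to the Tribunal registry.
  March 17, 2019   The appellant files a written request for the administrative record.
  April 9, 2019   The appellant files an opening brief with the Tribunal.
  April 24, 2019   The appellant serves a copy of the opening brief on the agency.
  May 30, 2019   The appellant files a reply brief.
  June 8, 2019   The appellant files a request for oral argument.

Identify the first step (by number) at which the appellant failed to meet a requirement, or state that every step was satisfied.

Step 7

Step 1 — counting 7 days from January 3, 2019 (when the determination is issued) gives a deadline of January 10, 2019; done January 9, 2019 — timely.
Step 2 — counting 15 days from February 8, 2019 (end of the 30-day comment period, which began when the notice of appeal is served on January 9, 2019) gives a deadline of February 23, 2019; completed February 19, 2019, before the deadline.
Step 3 — must wait 25 days from February 19, 2019 (when the filing fee is paid), so not before March 16, 2019; done March 17, 2019 — permitted.
Step 4 — 5 and 26 days from March 17, 2019 (when the record is requested) are March 22, 2019 and April 12, 2019 respectively; done April 9, 2019, which is between those dates.
Step 5 — must wait 14 days from April 9, 2019 (when the opening brief is filed), so not before April 23, 2019; done April 24, 2019 — permitted.
Step 6 — counting 51 days from April 24, 2019 (when the brief is served on the agency) gives a deadline of June 14, 2019; May 30, 2019 is within that limit.
Step 7 — must wait 13 days from May 30, 2019 (when the reply brief is filed), so not before June 12, 2019; June 8, 2019 is 4 days before the earliest permitted date.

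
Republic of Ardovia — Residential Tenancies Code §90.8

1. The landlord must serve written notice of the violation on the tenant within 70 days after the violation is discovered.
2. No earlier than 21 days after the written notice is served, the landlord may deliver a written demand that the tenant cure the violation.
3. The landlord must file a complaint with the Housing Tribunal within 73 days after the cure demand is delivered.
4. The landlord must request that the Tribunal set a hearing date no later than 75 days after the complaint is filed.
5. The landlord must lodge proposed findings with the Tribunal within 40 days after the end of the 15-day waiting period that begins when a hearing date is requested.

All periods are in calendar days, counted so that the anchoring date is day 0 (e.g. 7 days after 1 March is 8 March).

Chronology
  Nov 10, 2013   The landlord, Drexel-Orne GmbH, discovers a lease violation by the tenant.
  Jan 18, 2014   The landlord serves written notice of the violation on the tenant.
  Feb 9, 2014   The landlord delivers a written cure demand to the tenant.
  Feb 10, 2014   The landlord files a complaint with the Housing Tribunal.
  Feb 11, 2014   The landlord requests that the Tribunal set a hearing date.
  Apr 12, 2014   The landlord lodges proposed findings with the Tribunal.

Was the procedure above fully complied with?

No

Step 1 — counting 70 days from Nov 10, 2013 (when the violation is discovered) gives a deadline of Jan 19, 2014; Jan 18, 2014 is within that limit.
Step 2 — must wait 21 days from Jan 18, 2014 (when the written notice is served), so not before Feb 8, 2014; done Feb 9, 2014, after the minimum wait.
Step 3 — counting 73 days from Feb 9, 2014 (when the cure demand is delivered) gives a deadline of Apr 23, 2014; completed Feb 10, 2014, before the deadline.
Step 4 — counting 75 days from Feb 10, 2014 (when the complaint is filed) gives a deadline of Apr 26, 2014; Feb 11, 2014 is within that limit.
Step 5 — counting 40 days from Feb 26, 2014 (end of the 15-day waiting period, which began when a hearing date is requested on Feb 11, 2014) gives a deadline of Apr 7, 2014; done Apr 12, 2014 — 5 days late.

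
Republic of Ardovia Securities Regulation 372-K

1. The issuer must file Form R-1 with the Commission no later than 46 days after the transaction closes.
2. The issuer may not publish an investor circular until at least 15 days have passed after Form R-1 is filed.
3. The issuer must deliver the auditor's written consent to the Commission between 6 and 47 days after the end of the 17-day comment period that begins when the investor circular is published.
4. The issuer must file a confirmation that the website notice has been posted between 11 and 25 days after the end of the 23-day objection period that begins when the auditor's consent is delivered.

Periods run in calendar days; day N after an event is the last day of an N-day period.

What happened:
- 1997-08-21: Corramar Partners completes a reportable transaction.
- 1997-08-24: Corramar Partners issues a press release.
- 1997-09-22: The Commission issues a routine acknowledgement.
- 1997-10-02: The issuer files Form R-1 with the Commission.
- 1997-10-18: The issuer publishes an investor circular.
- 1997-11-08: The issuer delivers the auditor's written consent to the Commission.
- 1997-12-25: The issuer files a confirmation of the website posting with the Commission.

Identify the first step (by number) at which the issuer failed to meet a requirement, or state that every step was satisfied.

Step 1 — counting 46 days from 1997-08-21 (when the transaction closes) gives a deadline of 1997-10-06; completed 1997-10-02, before the deadline.
Step 2 — must wait 15 days from 1997-10-02 (when Form R-1 is filed), so not before 1997-10-17; done 1997-10-18 — permitted.
Step 3 — 6 and 47 days from 1997-11-04 (end of the 17-day comment period, which began when the investor circular is published on 1997-10-18) are 1997-11-10 and 1997-12-21 respectively; done 1997-11-08 — 2 days before the window opened.

Step 3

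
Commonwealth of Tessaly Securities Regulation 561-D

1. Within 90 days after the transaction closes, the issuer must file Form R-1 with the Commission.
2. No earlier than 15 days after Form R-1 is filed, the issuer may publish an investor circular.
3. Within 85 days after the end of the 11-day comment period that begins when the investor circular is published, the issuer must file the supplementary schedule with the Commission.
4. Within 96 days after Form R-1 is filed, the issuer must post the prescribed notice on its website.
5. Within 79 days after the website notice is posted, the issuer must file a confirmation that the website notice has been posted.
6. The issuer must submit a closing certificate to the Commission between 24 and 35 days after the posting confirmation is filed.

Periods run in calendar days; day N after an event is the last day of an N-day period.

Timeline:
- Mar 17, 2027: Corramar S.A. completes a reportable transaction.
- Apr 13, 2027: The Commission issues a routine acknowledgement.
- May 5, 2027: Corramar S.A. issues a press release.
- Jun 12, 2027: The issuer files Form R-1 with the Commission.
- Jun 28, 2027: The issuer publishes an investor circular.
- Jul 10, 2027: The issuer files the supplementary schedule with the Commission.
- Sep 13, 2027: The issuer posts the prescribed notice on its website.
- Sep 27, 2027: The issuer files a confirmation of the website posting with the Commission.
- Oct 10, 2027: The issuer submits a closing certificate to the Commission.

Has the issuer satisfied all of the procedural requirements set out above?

No

Step 1 — counting 90 days from Mar 17, 2027 (when the transaction closes) gives a deadline of Jun 15, 2027; done Jun 12, 2027 — timely.
Step 2 — must wait 15 days from Jun 12, 2027 (when Form R-1 is filed), so not before Jun 27, 2027; done Jun 28, 2027, after the minimum wait.
Step 3 — counting 85 days from Jul 9, 2027 (end of the 11-day comment period, which began when the investor circular is published on Jun 28, 2027) gives a deadline of Oct 2, 2027; completed Jul 10, 2027, before the deadline.
Step 4 — counting 96 days from Jun 12, 2027 (when Form R-1 is filed) gives a deadline of Sep 16, 2027; completed Sep 13, 2027, before the deadline.
Step 5 — counting 79 days from Sep 13, 2027 (when the website notice is posted) gives a deadline of Dec 1, 2027; Sep 27, 2027 is within that limit.
Step 6 — 24 and 35 days from Sep 27, 2027 (when the posting confirmation is filed) are Oct 21, 2027 and Nov 1, 2027 respectively; done Oct 10, 2027 — 11 days before the window opened.
Later steps need not be reached.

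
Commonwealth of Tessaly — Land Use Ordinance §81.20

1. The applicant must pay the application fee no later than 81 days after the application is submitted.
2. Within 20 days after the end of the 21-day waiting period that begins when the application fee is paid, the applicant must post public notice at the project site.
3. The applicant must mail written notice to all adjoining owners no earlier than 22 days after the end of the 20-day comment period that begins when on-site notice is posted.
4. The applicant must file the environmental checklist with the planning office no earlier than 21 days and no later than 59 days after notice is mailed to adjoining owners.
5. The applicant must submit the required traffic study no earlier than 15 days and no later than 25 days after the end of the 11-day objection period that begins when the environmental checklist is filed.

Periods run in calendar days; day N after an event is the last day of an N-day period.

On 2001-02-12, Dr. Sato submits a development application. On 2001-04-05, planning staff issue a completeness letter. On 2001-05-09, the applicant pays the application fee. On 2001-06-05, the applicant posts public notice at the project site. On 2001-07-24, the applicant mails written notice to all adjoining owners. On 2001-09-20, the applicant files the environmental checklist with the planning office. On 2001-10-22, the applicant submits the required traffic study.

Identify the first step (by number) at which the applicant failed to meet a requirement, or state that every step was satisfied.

Step 1

Step 1: 81 days after 2001-02-12 (when the application is submitted) is 2001-05-04; done 2001-05-09 — 5 days late.
No need to go further; step 1 was not satisfied.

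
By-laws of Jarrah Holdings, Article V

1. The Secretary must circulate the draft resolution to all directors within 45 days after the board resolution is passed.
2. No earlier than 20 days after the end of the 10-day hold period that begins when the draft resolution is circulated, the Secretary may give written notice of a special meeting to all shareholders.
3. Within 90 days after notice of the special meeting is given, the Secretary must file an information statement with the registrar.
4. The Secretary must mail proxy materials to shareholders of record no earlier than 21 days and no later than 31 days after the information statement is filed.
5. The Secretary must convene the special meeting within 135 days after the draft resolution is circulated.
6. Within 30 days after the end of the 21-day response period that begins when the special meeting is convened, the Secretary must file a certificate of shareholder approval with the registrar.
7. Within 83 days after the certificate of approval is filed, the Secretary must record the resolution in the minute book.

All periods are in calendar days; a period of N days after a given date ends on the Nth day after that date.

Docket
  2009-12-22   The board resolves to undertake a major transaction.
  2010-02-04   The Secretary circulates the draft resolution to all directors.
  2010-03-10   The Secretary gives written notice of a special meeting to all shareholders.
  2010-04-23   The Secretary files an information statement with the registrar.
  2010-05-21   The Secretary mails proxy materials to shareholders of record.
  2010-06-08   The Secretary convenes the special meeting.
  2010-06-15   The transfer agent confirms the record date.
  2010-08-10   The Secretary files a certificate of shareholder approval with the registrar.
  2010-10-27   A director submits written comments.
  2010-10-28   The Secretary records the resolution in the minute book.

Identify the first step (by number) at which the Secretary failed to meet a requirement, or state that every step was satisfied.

Step 1: 45 days after 2009-12-22 (when the board resolution is passed) is 2010-02-05; 2010-02-04 is within that limit.
Step 2: the earliest permitted date is 20 days after 2010-02-14 (end of the 10-day hold period, which began when the draft resolution is circulated on 2010-02-04), i.e. 2010-03-06; done 2010-03-10, after the minimum wait.
Step 3: 90 days after 2010-03-10 (when notice of the special meeting is given) is 2010-06-08; completed 2010-04-23, before the deadline.
Step 4: the window is 21–31 days after 2010-04-23 (when the information statement is filed), so 2010-05-14 through 2010-05-24; 2010-05-21 falls inside that range.
Step 5: 135 days after 2010-02-04 (when the draft resolution is circulated) is 2010-06-19; done 2010-06-08 — timely.
Step 6: 30 days after 2010-06-29 (end of the 21-day response period, which began when the special meeting is convened on 2010-06-08) is 2010-07-29; not done until 2010-08-10, 12 days after the deadline.
That is the first point of non-compliance.

Step 6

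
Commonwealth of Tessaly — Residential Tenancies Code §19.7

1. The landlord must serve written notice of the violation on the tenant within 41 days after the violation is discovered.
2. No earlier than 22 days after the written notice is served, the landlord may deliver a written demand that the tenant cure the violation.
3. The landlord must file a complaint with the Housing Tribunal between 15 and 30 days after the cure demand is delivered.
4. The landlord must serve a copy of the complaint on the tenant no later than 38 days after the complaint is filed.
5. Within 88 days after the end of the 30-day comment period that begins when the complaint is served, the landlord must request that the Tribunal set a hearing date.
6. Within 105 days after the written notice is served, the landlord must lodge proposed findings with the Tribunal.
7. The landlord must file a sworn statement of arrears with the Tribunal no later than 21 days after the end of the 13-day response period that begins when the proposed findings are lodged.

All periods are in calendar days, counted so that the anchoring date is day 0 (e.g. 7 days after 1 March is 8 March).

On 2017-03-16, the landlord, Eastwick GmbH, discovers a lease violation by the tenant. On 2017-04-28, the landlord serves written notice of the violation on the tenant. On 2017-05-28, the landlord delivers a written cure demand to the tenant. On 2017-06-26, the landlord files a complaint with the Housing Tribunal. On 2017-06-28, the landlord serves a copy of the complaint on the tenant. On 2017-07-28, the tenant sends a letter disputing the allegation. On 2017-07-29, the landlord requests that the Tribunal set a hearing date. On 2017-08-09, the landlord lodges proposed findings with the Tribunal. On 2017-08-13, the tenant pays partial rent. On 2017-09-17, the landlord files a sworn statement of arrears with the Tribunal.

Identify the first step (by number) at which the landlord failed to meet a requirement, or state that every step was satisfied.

Step 1

(1) due by 2017-03-16 + 41 days = 2017-04-26; not done until 2017-04-28, 2 days after the deadline.
The analysis stops there.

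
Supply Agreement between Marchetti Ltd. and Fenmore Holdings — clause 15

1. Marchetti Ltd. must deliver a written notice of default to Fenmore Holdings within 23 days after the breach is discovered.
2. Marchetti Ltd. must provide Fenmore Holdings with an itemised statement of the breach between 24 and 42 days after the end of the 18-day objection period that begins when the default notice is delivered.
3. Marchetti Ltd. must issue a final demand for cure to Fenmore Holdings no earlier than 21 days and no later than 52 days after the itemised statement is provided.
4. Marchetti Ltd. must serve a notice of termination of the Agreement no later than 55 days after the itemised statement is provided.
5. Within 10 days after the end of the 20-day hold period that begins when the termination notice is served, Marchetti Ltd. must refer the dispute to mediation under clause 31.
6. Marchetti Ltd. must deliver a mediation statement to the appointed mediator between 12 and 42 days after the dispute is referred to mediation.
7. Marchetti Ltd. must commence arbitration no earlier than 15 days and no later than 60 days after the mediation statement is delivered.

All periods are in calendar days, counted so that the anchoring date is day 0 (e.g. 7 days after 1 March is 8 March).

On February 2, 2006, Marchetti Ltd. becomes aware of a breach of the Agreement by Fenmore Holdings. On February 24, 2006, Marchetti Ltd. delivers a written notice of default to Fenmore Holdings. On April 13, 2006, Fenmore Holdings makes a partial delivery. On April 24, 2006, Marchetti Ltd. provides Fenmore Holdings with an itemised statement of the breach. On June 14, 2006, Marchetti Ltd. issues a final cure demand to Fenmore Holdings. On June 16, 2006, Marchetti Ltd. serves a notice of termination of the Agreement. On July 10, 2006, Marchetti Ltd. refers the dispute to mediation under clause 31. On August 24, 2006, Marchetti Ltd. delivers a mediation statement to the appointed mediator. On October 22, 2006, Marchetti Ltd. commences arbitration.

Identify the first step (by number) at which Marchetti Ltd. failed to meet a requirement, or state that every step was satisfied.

Step 6

(1) due by February 2, 2006 + 23 days = February 25, 2006; done February 24, 2006 — timely.
(2) the permitted window runs from March 14, 2006 + 24 = April 7, 2006 to March 14, 2006 + 42 = April 25, 2006; done April 24, 2006, which is between those dates.
(3) the permitted window runs from April 24, 2006 + 21 = May 15, 2006 to April 24, 2006 + 52 = June 15, 2006; done June 14, 2006 — within the window.
(4) due by April 24, 2006 + 55 days = June 18, 2006; done June 16, 2006 — timely.
(5) due by July 6, 2006 + 10 days = July 16, 2006; July 10, 2006 is within that limit.
(6) the permitted window runs from July 10, 2006 + 12 = July 22, 2006 to July 10, 2006 + 42 = August 21, 2006; August 24, 2006 is 3 days past the end of the window.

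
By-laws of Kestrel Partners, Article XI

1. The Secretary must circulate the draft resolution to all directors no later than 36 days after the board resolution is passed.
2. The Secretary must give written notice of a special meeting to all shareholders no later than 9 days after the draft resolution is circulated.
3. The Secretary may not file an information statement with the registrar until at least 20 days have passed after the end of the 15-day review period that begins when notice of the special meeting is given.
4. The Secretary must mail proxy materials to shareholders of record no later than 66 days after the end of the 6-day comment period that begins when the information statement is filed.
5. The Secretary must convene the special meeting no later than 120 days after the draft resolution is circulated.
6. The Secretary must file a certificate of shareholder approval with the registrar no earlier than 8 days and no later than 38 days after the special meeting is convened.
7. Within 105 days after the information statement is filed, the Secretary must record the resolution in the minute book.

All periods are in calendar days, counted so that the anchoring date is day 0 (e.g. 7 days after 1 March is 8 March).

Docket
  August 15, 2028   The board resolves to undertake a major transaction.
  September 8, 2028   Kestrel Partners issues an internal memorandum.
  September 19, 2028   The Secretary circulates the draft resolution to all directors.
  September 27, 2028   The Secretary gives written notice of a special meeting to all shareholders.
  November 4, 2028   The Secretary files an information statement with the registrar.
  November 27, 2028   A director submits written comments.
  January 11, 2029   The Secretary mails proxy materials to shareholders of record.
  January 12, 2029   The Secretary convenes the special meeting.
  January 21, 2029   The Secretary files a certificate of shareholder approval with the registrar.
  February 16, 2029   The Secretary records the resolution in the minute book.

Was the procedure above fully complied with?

Step 1: 36 days after August 15, 2028 (when the board resolution is passed) is September 20, 2028; September 19, 2028 is within that limit.
Step 2: 9 days after September 19, 2028 (when the draft resolution is circulated) is September 28, 2028; September 27, 2028 is within that limit.
Step 3: the earliest permitted date is 20 days after October 12, 2028 (end of the 15-day review period, which began when notice of the special meeting is given on September 27, 2028), i.e. November 1, 2028; done November 4, 2028 — permitted.
Step 4: 66 days after November 10, 2028 (end of the 6-day comment period, which began when the information statement is filed on November 4, 2028) is January 15, 2029; completed January 11, 2029, before the deadline.
Step 5: 120 days after September 19, 2028 (when the draft resolution is circulated) is January 17, 2029; done January 12, 2029 — timely.
Step 6: the window is 8–38 days after January 12, 2029 (when the special meeting is convened), so January 20, 2029 through February 19, 2029; done January 21, 2029 — within the window.
Step 7: 105 days after November 4, 2028 (when the information statement is filed) is February 17, 2029; done February 16, 2029 — timely.

Yes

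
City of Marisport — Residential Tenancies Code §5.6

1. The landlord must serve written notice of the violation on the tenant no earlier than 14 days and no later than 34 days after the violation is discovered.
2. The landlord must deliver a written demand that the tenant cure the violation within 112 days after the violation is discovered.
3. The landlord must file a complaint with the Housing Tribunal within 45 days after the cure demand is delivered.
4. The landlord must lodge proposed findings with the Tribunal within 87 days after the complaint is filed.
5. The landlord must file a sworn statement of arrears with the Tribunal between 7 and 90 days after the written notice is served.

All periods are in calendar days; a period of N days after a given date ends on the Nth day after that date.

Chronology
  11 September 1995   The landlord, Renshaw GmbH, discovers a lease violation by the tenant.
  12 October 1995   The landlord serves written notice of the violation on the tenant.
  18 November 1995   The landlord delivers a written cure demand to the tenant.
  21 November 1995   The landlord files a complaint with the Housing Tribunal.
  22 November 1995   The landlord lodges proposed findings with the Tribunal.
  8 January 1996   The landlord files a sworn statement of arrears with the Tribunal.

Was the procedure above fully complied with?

Yes

(1) the permitted window runs from 11 September 1995 + 14 = 25 September 1995 to 11 September 1995 + 34 = 15 October 1995; done 12 October 1995, which is between those dates.
(2) due by 11 September 1995 + 112 days = 1 January 1996; completed 18 November 1995, before the deadline.
(3) due by 18 November 1995 + 45 days = 2 January 1996; done 21 November 1995 — timely.
(4) due by 21 November 1995 + 87 days = 16 February 1996; 22 November 1995 is within that limit.
(5) the permitted window runs from 12 October 1995 + 7 = 19 October 1995 to 12 October 1995 + 90 = 10 January 1996; done 8 January 1996 — within the window.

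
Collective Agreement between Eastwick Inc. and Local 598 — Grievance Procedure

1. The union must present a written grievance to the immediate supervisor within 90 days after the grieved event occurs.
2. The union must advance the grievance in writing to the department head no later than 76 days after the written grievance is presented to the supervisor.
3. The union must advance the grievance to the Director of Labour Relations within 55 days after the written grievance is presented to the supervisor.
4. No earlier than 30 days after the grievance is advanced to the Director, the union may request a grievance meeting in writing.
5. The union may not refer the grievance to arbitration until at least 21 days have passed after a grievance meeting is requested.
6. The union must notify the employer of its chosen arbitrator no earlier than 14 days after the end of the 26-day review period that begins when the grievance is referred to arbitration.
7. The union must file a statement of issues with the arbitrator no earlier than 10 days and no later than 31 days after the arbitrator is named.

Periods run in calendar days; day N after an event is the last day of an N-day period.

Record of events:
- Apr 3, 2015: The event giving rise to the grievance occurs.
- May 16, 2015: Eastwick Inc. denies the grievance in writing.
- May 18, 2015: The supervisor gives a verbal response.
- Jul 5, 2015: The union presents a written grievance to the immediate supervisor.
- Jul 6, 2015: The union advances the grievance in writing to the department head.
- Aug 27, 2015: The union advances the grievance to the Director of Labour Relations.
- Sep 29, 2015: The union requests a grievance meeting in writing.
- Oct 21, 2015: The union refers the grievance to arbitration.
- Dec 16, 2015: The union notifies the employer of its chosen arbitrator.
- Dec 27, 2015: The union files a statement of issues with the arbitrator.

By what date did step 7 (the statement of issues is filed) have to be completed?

Step 7 runs from Dec 16, 2015, when the arbitrator is named. The window is 10–31 days after Dec 16, 2015; it closes on Jan 16, 2016.

Jan 16, 2016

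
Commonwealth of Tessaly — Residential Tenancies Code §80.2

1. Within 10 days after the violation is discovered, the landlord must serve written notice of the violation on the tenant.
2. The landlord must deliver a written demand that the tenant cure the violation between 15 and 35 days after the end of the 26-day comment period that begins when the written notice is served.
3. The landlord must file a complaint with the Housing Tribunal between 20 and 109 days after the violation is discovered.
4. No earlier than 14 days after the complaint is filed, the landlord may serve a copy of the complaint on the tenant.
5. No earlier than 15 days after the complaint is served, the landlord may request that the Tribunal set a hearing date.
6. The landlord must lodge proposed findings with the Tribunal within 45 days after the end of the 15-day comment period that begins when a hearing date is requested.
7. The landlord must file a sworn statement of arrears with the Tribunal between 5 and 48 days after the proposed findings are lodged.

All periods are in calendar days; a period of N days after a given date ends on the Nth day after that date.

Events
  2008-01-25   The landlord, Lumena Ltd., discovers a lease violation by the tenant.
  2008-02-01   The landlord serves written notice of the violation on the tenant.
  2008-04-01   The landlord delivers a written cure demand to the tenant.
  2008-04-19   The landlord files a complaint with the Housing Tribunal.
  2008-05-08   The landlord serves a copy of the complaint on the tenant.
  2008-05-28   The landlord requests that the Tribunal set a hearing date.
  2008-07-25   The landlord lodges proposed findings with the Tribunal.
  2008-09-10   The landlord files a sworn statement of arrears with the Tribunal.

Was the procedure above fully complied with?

(1) due by 2008-01-25 + 10 days = 2008-02-04; done 2008-02-01 — timely.
(2) the permitted window runs from 2008-02-27 + 15 = 2008-03-13 to 2008-02-27 + 35 = 2008-04-02; done 2008-04-01, which is between those dates.
(3) the permitted window runs from 2008-01-25 + 20 = 2008-02-14 to 2008-01-25 + 109 = 2008-05-13; 2008-04-19 falls inside that range.
(4) permitted from 2008-04-19 + 14 days = 2008-05-03 onward; done 2008-05-08, after the minimum wait.
(5) permitted from 2008-05-08 + 15 days = 2008-05-23 onward; done 2008-05-28, after the minimum wait.
(6) due by 2008-06-12 + 45 days = 2008-07-27; completed 2008-07-25, before the deadline.
(7) the permitted window runs from 2008-07-25 + 5 = 2008-07-30 to 2008-07-25 + 48 = 2008-09-11; done 2008-09-10 — within the window.

Yes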